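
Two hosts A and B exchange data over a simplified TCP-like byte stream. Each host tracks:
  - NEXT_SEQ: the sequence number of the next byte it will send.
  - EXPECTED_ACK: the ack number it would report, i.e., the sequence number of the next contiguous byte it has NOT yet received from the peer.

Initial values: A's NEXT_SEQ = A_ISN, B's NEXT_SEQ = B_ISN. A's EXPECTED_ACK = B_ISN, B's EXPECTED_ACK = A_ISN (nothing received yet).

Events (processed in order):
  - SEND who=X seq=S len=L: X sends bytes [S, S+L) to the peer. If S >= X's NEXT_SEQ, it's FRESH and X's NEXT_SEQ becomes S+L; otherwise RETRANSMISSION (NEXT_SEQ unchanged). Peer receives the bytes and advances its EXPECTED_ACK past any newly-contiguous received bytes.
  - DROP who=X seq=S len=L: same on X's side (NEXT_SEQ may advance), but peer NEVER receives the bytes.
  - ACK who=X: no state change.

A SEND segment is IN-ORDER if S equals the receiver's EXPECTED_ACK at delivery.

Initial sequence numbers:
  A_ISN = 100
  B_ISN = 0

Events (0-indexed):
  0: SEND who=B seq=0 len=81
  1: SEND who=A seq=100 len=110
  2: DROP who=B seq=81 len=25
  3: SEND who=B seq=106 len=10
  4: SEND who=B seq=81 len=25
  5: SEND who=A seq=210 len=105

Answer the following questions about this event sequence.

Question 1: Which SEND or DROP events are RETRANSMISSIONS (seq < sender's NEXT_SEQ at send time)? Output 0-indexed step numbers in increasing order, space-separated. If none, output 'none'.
Answer: 4

Derivation:
Step 0: SEND seq=0 -> fresh
Step 1: SEND seq=100 -> fresh
Step 2: DROP seq=81 -> fresh
Step 3: SEND seq=106 -> fresh
Step 4: SEND seq=81 -> retransmit
Step 5: SEND seq=210 -> fresh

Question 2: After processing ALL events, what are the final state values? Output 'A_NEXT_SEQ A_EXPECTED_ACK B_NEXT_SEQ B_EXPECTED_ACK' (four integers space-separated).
Answer: 315 116 116 315

Derivation:
After event 0: A_seq=100 A_ack=81 B_seq=81 B_ack=100
After event 1: A_seq=210 A_ack=81 B_seq=81 B_ack=210
After event 2: A_seq=210 A_ack=81 B_seq=106 B_ack=210
After event 3: A_seq=210 A_ack=81 B_seq=116 B_ack=210
After event 4: A_seq=210 A_ack=116 B_seq=116 B_ack=210
After event 5: A_seq=315 A_ack=116 B_seq=116 B_ack=315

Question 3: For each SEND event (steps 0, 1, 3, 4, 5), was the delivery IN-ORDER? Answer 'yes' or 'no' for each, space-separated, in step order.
Step 0: SEND seq=0 -> in-order
Step 1: SEND seq=100 -> in-order
Step 3: SEND seq=106 -> out-of-order
Step 4: SEND seq=81 -> in-order
Step 5: SEND seq=210 -> in-order

Answer: yes yes no yes yes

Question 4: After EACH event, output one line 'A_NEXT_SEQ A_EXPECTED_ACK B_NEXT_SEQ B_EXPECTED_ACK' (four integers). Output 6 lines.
100 81 81 100
210 81 81 210
210 81 106 210
210 81 116 210
210 116 116 210
315 116 116 315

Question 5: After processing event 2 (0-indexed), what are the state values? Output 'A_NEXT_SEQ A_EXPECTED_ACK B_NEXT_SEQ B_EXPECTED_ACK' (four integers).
After event 0: A_seq=100 A_ack=81 B_seq=81 B_ack=100
After event 1: A_seq=210 A_ack=81 B_seq=81 B_ack=210
After event 2: A_seq=210 A_ack=81 B_seq=106 B_ack=210

210 81 106 210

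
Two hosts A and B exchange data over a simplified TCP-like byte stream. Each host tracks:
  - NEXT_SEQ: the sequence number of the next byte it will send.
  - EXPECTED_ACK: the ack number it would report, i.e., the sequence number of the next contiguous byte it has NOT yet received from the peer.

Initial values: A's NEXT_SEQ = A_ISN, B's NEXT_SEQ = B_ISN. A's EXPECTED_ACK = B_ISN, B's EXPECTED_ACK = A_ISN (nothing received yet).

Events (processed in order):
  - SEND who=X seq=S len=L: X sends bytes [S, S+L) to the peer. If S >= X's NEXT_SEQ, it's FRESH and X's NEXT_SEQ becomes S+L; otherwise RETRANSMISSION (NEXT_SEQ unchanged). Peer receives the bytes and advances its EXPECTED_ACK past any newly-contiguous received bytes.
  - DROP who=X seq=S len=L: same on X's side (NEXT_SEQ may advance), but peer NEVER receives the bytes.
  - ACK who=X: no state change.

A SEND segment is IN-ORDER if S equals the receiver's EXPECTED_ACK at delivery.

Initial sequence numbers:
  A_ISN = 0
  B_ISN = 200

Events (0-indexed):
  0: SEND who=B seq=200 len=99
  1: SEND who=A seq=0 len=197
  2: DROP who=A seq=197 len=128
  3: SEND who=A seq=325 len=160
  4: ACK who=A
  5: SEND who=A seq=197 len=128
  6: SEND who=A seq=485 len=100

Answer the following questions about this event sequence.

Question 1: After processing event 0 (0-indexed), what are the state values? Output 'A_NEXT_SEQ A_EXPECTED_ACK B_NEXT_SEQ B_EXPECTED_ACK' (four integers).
After event 0: A_seq=0 A_ack=299 B_seq=299 B_ack=0

0 299 299 0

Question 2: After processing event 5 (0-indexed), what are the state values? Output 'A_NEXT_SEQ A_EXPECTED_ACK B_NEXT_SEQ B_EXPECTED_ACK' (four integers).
After event 0: A_seq=0 A_ack=299 B_seq=299 B_ack=0
After event 1: A_seq=197 A_ack=299 B_seq=299 B_ack=197
After event 2: A_seq=325 A_ack=299 B_seq=299 B_ack=197
After event 3: A_seq=485 A_ack=299 B_seq=299 B_ack=197
After event 4: A_seq=485 A_ack=299 B_seq=299 B_ack=197
After event 5: A_seq=485 A_ack=299 B_seq=299 B_ack=485

485 299 299 485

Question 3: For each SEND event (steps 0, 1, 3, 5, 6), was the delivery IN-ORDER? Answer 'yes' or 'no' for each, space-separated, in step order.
Step 0: SEND seq=200 -> in-order
Step 1: SEND seq=0 -> in-order
Step 3: SEND seq=325 -> out-of-order
Step 5: SEND seq=197 -> in-order
Step 6: SEND seq=485 -> in-order

Answer: yes yes no yes yes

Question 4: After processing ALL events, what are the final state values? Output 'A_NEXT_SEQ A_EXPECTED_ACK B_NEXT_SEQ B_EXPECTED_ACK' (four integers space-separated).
After event 0: A_seq=0 A_ack=299 B_seq=299 B_ack=0
After event 1: A_seq=197 A_ack=299 B_seq=299 B_ack=197
After event 2: A_seq=325 A_ack=299 B_seq=299 B_ack=197
After event 3: A_seq=485 A_ack=299 B_seq=299 B_ack=197
After event 4: A_seq=485 A_ack=299 B_seq=299 B_ack=197
After event 5: A_seq=485 A_ack=299 B_seq=299 B_ack=485
After event 6: A_seq=585 A_ack=299 B_seq=299 B_ack=585

Answer: 585 299 299 585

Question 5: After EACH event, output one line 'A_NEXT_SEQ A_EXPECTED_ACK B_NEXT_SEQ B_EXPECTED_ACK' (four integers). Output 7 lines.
0 299 299 0
197 299 299 197
325 299 299 197
485 299 299 197
485 299 299 197
485 299 299 485
585 299 299 585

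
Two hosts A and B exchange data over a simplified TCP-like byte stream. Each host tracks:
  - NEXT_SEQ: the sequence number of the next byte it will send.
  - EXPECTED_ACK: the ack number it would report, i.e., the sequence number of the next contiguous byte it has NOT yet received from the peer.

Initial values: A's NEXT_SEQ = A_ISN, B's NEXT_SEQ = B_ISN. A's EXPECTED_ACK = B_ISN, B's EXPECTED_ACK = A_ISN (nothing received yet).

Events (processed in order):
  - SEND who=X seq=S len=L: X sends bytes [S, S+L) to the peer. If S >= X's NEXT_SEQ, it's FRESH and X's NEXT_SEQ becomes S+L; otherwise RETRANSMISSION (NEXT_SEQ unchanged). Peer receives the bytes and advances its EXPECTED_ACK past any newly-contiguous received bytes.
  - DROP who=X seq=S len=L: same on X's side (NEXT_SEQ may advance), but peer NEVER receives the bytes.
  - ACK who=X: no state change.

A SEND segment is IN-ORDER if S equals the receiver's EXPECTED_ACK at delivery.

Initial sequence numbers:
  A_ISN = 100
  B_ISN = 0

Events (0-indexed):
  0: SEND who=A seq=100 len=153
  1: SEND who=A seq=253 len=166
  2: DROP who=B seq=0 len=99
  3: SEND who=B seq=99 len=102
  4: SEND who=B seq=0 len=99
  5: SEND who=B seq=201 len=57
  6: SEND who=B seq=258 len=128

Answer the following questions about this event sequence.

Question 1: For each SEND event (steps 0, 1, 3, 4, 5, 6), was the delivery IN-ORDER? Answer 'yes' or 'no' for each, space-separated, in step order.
Step 0: SEND seq=100 -> in-order
Step 1: SEND seq=253 -> in-order
Step 3: SEND seq=99 -> out-of-order
Step 4: SEND seq=0 -> in-order
Step 5: SEND seq=201 -> in-order
Step 6: SEND seq=258 -> in-order

Answer: yes yes no yes yes yes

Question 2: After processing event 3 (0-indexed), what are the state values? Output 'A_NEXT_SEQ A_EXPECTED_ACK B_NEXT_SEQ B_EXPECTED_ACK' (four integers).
After event 0: A_seq=253 A_ack=0 B_seq=0 B_ack=253
After event 1: A_seq=419 A_ack=0 B_seq=0 B_ack=419
After event 2: A_seq=419 A_ack=0 B_seq=99 B_ack=419
After event 3: A_seq=419 A_ack=0 B_seq=201 B_ack=419

419 0 201 419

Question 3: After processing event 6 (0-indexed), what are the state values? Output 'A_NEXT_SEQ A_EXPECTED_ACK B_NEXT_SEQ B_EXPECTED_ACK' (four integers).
After event 0: A_seq=253 A_ack=0 B_seq=0 B_ack=253
After event 1: A_seq=419 A_ack=0 B_seq=0 B_ack=419
After event 2: A_seq=419 A_ack=0 B_seq=99 B_ack=419
After event 3: A_seq=419 A_ack=0 B_seq=201 B_ack=419
After event 4: A_seq=419 A_ack=201 B_seq=201 B_ack=419
After event 5: A_seq=419 A_ack=258 B_seq=258 B_ack=419
After event 6: A_seq=419 A_ack=386 B_seq=386 B_ack=419

419 386 386 419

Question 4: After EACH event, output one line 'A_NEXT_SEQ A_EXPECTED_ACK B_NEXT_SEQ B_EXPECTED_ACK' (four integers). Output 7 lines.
253 0 0 253
419 0 0 419
419 0 99 419
419 0 201 419
419 201 201 419
419 258 258 419
419 386 386 419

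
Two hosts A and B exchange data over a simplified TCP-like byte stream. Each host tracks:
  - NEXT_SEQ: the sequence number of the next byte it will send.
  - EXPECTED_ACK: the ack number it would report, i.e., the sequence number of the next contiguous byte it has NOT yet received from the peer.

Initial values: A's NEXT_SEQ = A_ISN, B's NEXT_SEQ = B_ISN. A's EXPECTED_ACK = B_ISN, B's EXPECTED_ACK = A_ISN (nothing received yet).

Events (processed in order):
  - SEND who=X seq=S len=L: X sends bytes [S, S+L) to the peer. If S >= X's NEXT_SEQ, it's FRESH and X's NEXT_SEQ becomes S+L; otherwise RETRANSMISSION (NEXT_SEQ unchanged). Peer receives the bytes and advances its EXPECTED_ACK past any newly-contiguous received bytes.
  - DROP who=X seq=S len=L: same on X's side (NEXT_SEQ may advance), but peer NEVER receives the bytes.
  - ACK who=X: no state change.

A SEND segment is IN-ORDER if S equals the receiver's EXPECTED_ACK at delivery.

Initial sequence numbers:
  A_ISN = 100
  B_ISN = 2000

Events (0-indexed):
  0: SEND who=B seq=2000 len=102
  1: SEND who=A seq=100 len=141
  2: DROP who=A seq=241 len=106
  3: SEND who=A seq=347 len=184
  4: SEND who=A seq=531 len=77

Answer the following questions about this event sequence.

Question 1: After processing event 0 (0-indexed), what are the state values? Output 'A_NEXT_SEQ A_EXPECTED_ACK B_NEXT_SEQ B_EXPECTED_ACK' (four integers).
After event 0: A_seq=100 A_ack=2102 B_seq=2102 B_ack=100

100 2102 2102 100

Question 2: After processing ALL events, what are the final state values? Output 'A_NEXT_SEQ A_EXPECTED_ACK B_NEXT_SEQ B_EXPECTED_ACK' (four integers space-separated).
Answer: 608 2102 2102 241

Derivation:
After event 0: A_seq=100 A_ack=2102 B_seq=2102 B_ack=100
After event 1: A_seq=241 A_ack=2102 B_seq=2102 B_ack=241
After event 2: A_seq=347 A_ack=2102 B_seq=2102 B_ack=241
After event 3: A_seq=531 A_ack=2102 B_seq=2102 B_ack=241
After event 4: A_seq=608 A_ack=2102 B_seq=2102 B_ack=241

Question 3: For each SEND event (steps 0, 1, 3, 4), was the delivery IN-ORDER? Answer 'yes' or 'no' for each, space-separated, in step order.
Step 0: SEND seq=2000 -> in-order
Step 1: SEND seq=100 -> in-order
Step 3: SEND seq=347 -> out-of-order
Step 4: SEND seq=531 -> out-of-order

Answer: yes yes no no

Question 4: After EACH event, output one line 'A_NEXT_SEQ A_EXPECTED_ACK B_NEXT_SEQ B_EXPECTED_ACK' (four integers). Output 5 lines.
100 2102 2102 100
241 2102 2102 241
347 2102 2102 241
531 2102 2102 241
608 2102 2102 241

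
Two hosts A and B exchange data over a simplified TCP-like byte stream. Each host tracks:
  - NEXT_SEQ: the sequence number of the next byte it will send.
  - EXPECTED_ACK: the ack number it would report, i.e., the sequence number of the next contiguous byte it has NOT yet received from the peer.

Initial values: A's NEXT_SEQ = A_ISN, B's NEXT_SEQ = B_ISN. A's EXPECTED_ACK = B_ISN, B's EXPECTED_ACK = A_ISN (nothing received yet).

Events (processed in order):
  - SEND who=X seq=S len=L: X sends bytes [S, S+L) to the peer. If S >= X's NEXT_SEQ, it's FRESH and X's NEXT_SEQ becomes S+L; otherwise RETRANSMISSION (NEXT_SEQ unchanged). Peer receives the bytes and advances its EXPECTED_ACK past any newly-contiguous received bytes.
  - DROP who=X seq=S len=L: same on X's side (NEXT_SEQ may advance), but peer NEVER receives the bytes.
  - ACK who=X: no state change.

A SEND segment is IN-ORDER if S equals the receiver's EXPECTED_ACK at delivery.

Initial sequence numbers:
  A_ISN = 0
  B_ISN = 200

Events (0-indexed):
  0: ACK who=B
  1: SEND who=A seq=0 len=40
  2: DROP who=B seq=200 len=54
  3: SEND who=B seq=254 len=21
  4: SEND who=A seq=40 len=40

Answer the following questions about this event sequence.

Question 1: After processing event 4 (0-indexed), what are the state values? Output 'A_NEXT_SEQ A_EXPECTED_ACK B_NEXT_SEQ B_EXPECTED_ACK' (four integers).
After event 0: A_seq=0 A_ack=200 B_seq=200 B_ack=0
After event 1: A_seq=40 A_ack=200 B_seq=200 B_ack=40
After event 2: A_seq=40 A_ack=200 B_seq=254 B_ack=40
After event 3: A_seq=40 A_ack=200 B_seq=275 B_ack=40
After event 4: A_seq=80 A_ack=200 B_seq=275 B_ack=80

80 200 275 80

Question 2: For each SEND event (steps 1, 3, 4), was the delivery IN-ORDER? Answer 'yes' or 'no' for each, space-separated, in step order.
Step 1: SEND seq=0 -> in-order
Step 3: SEND seq=254 -> out-of-order
Step 4: SEND seq=40 -> in-order

Answer: yes no yes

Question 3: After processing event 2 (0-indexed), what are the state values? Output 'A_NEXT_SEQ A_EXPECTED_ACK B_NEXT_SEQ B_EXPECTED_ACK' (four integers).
After event 0: A_seq=0 A_ack=200 B_seq=200 B_ack=0
After event 1: A_seq=40 A_ack=200 B_seq=200 B_ack=40
After event 2: A_seq=40 A_ack=200 B_seq=254 B_ack=40

40 200 254 40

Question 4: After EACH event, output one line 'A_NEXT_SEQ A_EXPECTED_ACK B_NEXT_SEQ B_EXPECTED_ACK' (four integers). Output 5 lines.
0 200 200 0
40 200 200 40
40 200 254 40
40 200 275 40
80 200 275 80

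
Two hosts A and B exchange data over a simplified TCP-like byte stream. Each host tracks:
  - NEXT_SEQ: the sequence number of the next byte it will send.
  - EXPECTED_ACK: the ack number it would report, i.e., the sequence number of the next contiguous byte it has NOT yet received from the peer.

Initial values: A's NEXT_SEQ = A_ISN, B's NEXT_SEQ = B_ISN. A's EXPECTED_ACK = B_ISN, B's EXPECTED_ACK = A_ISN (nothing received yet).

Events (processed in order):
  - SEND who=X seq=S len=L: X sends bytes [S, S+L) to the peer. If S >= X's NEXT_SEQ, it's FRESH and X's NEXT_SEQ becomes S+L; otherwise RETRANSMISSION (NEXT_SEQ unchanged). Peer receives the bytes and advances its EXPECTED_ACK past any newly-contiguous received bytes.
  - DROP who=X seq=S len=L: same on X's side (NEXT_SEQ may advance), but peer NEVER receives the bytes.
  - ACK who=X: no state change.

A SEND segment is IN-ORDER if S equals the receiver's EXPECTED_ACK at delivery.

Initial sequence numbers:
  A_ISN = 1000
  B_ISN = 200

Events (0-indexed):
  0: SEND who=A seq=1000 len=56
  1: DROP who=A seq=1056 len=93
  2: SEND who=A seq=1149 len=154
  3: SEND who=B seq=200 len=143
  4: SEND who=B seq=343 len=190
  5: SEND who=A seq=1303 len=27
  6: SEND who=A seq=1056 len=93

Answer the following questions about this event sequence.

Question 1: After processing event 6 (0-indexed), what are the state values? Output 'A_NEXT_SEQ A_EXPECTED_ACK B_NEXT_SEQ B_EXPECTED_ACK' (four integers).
After event 0: A_seq=1056 A_ack=200 B_seq=200 B_ack=1056
After event 1: A_seq=1149 A_ack=200 B_seq=200 B_ack=1056
After event 2: A_seq=1303 A_ack=200 B_seq=200 B_ack=1056
After event 3: A_seq=1303 A_ack=343 B_seq=343 B_ack=1056
After event 4: A_seq=1303 A_ack=533 B_seq=533 B_ack=1056
After event 5: A_seq=1330 A_ack=533 B_seq=533 B_ack=1056
After event 6: A_seq=1330 A_ack=533 B_seq=533 B_ack=1330

1330 533 533 1330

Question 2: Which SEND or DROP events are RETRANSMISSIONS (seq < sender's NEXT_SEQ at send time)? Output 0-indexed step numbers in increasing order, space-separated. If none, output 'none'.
Answer: 6

Derivation:
Step 0: SEND seq=1000 -> fresh
Step 1: DROP seq=1056 -> fresh
Step 2: SEND seq=1149 -> fresh
Step 3: SEND seq=200 -> fresh
Step 4: SEND seq=343 -> fresh
Step 5: SEND seq=1303 -> fresh
Step 6: SEND seq=1056 -> retransmit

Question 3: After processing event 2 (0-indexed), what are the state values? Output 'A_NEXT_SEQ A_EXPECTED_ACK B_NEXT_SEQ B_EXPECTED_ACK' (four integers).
After event 0: A_seq=1056 A_ack=200 B_seq=200 B_ack=1056
After event 1: A_seq=1149 A_ack=200 B_seq=200 B_ack=1056
After event 2: A_seq=1303 A_ack=200 B_seq=200 B_ack=1056

1303 200 200 1056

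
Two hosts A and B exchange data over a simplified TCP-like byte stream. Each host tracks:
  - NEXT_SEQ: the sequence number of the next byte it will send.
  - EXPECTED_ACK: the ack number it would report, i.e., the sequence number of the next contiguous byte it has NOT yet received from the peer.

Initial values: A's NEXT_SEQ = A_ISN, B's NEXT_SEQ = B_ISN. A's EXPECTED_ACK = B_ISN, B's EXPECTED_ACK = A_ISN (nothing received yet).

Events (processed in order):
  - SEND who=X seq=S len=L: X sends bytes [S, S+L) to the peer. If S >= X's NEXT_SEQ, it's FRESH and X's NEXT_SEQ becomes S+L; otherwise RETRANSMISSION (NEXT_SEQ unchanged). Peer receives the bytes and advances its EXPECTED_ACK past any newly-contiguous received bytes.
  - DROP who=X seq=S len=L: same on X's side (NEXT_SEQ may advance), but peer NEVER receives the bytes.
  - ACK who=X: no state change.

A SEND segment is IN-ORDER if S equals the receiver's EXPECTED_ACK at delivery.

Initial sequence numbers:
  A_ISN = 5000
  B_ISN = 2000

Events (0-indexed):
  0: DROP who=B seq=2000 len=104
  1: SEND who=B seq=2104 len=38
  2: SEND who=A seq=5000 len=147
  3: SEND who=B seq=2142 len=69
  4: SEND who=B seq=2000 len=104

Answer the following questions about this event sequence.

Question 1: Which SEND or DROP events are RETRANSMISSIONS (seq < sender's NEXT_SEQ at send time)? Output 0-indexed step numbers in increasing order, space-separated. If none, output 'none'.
Answer: 4

Derivation:
Step 0: DROP seq=2000 -> fresh
Step 1: SEND seq=2104 -> fresh
Step 2: SEND seq=5000 -> fresh
Step 3: SEND seq=2142 -> fresh
Step 4: SEND seq=2000 -> retransmit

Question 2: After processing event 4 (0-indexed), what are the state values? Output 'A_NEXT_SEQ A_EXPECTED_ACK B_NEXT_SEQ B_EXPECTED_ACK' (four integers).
After event 0: A_seq=5000 A_ack=2000 B_seq=2104 B_ack=5000
After event 1: A_seq=5000 A_ack=2000 B_seq=2142 B_ack=5000
After event 2: A_seq=5147 A_ack=2000 B_seq=2142 B_ack=5147
After event 3: A_seq=5147 A_ack=2000 B_seq=2211 B_ack=5147
After event 4: A_seq=5147 A_ack=2211 B_seq=2211 B_ack=5147

5147 2211 2211 5147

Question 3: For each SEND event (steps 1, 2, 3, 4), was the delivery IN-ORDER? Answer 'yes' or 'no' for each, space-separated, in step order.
Answer: no yes no yes

Derivation:
Step 1: SEND seq=2104 -> out-of-order
Step 2: SEND seq=5000 -> in-order
Step 3: SEND seq=2142 -> out-of-order
Step 4: SEND seq=2000 -> in-order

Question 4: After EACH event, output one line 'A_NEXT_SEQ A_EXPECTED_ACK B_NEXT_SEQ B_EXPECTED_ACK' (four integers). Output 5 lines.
5000 2000 2104 5000
5000 2000 2142 5000
5147 2000 2142 5147
5147 2000 2211 5147
5147 2211 2211 5147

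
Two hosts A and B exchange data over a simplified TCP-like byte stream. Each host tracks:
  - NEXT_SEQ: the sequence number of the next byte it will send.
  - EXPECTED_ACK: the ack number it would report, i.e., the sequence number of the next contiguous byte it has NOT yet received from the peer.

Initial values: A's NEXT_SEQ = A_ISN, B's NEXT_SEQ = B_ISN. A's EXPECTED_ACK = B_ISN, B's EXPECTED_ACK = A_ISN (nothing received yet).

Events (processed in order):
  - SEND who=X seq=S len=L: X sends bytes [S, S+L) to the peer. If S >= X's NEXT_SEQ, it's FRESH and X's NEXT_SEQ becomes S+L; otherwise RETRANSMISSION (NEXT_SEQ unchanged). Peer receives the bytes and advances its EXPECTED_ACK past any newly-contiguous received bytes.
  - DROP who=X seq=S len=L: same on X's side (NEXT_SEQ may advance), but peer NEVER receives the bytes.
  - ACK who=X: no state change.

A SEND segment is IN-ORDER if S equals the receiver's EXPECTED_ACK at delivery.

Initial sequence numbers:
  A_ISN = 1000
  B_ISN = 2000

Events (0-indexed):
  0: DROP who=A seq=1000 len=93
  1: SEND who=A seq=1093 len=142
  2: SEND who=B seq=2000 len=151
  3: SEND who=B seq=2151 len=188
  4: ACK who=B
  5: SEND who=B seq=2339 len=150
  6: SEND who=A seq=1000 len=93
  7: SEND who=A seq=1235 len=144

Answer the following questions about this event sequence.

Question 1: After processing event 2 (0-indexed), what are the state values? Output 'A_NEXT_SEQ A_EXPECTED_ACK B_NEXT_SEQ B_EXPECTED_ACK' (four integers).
After event 0: A_seq=1093 A_ack=2000 B_seq=2000 B_ack=1000
After event 1: A_seq=1235 A_ack=2000 B_seq=2000 B_ack=1000
After event 2: A_seq=1235 A_ack=2151 B_seq=2151 B_ack=1000

1235 2151 2151 1000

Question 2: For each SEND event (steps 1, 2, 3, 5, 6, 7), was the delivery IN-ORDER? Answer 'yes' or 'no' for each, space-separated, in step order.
Answer: no yes yes yes yes yes

Derivation:
Step 1: SEND seq=1093 -> out-of-order
Step 2: SEND seq=2000 -> in-order
Step 3: SEND seq=2151 -> in-order
Step 5: SEND seq=2339 -> in-order
Step 6: SEND seq=1000 -> in-order
Step 7: SEND seq=1235 -> in-order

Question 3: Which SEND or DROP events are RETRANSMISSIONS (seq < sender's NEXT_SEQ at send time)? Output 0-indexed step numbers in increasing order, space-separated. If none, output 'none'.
Step 0: DROP seq=1000 -> fresh
Step 1: SEND seq=1093 -> fresh
Step 2: SEND seq=2000 -> fresh
Step 3: SEND seq=2151 -> fresh
Step 5: SEND seq=2339 -> fresh
Step 6: SEND seq=1000 -> retransmit
Step 7: SEND seq=1235 -> fresh

Answer: 6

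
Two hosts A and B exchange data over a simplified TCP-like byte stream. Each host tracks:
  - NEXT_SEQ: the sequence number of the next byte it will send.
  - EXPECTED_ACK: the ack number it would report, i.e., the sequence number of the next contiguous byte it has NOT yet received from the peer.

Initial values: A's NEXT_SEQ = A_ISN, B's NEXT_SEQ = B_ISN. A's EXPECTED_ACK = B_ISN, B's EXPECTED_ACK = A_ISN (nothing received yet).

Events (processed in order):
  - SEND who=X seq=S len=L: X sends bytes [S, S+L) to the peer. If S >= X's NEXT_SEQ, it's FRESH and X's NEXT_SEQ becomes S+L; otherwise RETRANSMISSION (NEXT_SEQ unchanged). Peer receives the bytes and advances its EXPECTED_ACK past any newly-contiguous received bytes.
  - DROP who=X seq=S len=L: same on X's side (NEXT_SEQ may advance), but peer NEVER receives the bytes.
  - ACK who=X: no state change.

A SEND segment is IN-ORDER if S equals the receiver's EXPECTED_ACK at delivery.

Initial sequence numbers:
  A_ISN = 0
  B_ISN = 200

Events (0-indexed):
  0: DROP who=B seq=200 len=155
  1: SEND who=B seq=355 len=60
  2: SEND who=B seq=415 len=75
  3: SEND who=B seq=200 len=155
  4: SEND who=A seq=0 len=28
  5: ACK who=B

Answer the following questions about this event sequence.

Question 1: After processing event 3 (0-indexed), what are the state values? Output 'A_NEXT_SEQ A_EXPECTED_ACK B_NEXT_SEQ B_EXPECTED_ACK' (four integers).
After event 0: A_seq=0 A_ack=200 B_seq=355 B_ack=0
After event 1: A_seq=0 A_ack=200 B_seq=415 B_ack=0
After event 2: A_seq=0 A_ack=200 B_seq=490 B_ack=0
After event 3: A_seq=0 A_ack=490 B_seq=490 B_ack=0

0 490 490 0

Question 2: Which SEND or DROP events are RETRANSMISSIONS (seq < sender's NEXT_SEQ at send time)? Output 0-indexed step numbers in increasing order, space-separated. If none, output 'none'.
Answer: 3

Derivation:
Step 0: DROP seq=200 -> fresh
Step 1: SEND seq=355 -> fresh
Step 2: SEND seq=415 -> fresh
Step 3: SEND seq=200 -> retransmit
Step 4: SEND seq=0 -> fresh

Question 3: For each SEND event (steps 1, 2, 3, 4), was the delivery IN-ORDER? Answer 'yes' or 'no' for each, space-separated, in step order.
Step 1: SEND seq=355 -> out-of-order
Step 2: SEND seq=415 -> out-of-order
Step 3: SEND seq=200 -> in-order
Step 4: SEND seq=0 -> in-order

Answer: no no yes yes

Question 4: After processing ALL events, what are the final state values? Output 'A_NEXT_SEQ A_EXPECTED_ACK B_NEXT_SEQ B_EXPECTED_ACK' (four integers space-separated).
Answer: 28 490 490 28

Derivation:
After event 0: A_seq=0 A_ack=200 B_seq=355 B_ack=0
After event 1: A_seq=0 A_ack=200 B_seq=415 B_ack=0
After event 2: A_seq=0 A_ack=200 B_seq=490 B_ack=0
After event 3: A_seq=0 A_ack=490 B_seq=490 B_ack=0
After event 4: A_seq=28 A_ack=490 B_seq=490 B_ack=28
After event 5: A_seq=28 A_ack=490 B_seq=490 B_ack=28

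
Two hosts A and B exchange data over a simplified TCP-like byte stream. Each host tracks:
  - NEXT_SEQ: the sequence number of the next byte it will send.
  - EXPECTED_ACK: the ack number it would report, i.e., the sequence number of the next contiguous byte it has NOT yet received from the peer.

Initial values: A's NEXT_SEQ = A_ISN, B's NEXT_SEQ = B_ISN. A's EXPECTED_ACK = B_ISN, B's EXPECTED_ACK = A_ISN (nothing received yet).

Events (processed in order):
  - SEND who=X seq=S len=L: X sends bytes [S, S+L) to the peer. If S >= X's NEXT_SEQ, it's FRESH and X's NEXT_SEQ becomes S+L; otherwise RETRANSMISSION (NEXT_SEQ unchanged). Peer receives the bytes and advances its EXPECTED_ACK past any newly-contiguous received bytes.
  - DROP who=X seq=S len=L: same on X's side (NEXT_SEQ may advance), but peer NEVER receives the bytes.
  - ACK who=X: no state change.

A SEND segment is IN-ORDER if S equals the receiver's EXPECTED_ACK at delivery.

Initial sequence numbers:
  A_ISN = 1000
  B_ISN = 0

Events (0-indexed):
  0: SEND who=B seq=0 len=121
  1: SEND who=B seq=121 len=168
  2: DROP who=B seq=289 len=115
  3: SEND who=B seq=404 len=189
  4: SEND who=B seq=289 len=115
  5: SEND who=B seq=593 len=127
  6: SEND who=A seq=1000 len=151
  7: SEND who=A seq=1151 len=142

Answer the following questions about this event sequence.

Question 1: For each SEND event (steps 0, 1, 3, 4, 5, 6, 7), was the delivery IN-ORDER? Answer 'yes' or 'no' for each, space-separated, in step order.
Answer: yes yes no yes yes yes yes

Derivation:
Step 0: SEND seq=0 -> in-order
Step 1: SEND seq=121 -> in-order
Step 3: SEND seq=404 -> out-of-order
Step 4: SEND seq=289 -> in-order
Step 5: SEND seq=593 -> in-order
Step 6: SEND seq=1000 -> in-order
Step 7: SEND seq=1151 -> in-order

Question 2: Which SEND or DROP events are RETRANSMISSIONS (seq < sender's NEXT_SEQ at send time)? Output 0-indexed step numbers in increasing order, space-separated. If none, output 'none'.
Answer: 4

Derivation:
Step 0: SEND seq=0 -> fresh
Step 1: SEND seq=121 -> fresh
Step 2: DROP seq=289 -> fresh
Step 3: SEND seq=404 -> fresh
Step 4: SEND seq=289 -> retransmit
Step 5: SEND seq=593 -> fresh
Step 6: SEND seq=1000 -> fresh
Step 7: SEND seq=1151 -> fresh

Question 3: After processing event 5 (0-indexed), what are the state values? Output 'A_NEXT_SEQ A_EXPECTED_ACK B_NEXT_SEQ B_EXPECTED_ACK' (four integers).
After event 0: A_seq=1000 A_ack=121 B_seq=121 B_ack=1000
After event 1: A_seq=1000 A_ack=289 B_seq=289 B_ack=1000
After event 2: A_seq=1000 A_ack=289 B_seq=404 B_ack=1000
After event 3: A_seq=1000 A_ack=289 B_seq=593 B_ack=1000
After event 4: A_seq=1000 A_ack=593 B_seq=593 B_ack=1000
After event 5: A_seq=1000 A_ack=720 B_seq=720 B_ack=1000

1000 720 720 1000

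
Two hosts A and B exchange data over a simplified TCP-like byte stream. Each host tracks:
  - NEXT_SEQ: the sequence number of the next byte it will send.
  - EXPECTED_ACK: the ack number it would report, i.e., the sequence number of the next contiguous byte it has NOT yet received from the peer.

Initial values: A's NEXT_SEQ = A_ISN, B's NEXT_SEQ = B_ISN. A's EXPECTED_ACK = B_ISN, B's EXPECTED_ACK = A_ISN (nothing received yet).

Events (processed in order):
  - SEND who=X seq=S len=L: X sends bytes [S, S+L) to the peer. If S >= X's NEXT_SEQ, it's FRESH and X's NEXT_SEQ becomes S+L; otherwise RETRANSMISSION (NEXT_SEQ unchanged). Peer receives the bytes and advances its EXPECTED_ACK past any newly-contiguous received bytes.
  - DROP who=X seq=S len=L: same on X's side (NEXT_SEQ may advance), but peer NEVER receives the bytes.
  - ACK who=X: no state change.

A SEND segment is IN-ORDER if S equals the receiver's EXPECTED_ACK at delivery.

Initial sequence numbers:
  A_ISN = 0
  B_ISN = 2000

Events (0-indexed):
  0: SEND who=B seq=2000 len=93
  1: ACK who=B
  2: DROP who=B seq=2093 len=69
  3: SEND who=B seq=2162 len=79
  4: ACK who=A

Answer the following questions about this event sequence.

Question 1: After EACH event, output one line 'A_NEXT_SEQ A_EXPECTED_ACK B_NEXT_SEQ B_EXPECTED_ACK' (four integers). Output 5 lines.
0 2093 2093 0
0 2093 2093 0
0 2093 2162 0
0 2093 2241 0
0 2093 2241 0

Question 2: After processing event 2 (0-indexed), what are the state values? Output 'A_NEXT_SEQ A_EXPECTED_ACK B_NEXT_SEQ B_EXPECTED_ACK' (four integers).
After event 0: A_seq=0 A_ack=2093 B_seq=2093 B_ack=0
After event 1: A_seq=0 A_ack=2093 B_seq=2093 B_ack=0
After event 2: A_seq=0 A_ack=2093 B_seq=2162 B_ack=0

0 2093 2162 0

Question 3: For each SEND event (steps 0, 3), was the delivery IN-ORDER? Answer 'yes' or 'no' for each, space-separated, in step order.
Answer: yes no

Derivation:
Step 0: SEND seq=2000 -> in-order
Step 3: SEND seq=2162 -> out-of-order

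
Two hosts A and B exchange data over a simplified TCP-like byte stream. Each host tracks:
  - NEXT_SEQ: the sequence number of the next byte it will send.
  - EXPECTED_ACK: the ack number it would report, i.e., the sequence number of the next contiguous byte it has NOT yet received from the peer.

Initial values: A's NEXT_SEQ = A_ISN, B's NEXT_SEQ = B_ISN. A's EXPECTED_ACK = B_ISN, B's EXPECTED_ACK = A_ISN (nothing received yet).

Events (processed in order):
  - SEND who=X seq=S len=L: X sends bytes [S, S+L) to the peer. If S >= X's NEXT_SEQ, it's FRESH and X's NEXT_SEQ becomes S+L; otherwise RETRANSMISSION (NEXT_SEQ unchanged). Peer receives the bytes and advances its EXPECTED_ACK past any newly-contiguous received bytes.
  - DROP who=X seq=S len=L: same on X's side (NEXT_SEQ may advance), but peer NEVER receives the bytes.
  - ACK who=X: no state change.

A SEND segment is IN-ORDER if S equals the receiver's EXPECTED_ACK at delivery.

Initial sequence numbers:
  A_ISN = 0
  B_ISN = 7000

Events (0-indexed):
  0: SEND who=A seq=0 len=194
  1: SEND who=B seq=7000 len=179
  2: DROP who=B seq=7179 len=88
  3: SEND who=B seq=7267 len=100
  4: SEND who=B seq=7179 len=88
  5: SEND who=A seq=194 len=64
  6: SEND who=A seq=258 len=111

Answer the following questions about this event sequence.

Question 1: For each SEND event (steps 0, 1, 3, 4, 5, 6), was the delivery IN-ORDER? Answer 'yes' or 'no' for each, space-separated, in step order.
Step 0: SEND seq=0 -> in-order
Step 1: SEND seq=7000 -> in-order
Step 3: SEND seq=7267 -> out-of-order
Step 4: SEND seq=7179 -> in-order
Step 5: SEND seq=194 -> in-order
Step 6: SEND seq=258 -> in-order

Answer: yes yes no yes yes yes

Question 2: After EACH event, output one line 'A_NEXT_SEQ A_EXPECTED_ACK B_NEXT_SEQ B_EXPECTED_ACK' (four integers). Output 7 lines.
194 7000 7000 194
194 7179 7179 194
194 7179 7267 194
194 7179 7367 194
194 7367 7367 194
258 7367 7367 258
369 7367 7367 369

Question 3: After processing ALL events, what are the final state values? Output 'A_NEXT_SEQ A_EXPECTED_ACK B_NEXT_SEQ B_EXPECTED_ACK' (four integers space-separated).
After event 0: A_seq=194 A_ack=7000 B_seq=7000 B_ack=194
After event 1: A_seq=194 A_ack=7179 B_seq=7179 B_ack=194
After event 2: A_seq=194 A_ack=7179 B_seq=7267 B_ack=194
After event 3: A_seq=194 A_ack=7179 B_seq=7367 B_ack=194
After event 4: A_seq=194 A_ack=7367 B_seq=7367 B_ack=194
After event 5: A_seq=258 A_ack=7367 B_seq=7367 B_ack=258
After event 6: A_seq=369 A_ack=7367 B_seq=7367 B_ack=369

Answer: 369 7367 7367 369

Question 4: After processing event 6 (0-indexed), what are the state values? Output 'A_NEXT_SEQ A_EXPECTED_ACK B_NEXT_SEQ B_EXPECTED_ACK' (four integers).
After event 0: A_seq=194 A_ack=7000 B_seq=7000 B_ack=194
After event 1: A_seq=194 A_ack=7179 B_seq=7179 B_ack=194
After event 2: A_seq=194 A_ack=7179 B_seq=7267 B_ack=194
After event 3: A_seq=194 A_ack=7179 B_seq=7367 B_ack=194
After event 4: A_seq=194 A_ack=7367 B_seq=7367 B_ack=194
After event 5: A_seq=258 A_ack=7367 B_seq=7367 B_ack=258
After event 6: A_seq=369 A_ack=7367 B_seq=7367 B_ack=369

369 7367 7367 369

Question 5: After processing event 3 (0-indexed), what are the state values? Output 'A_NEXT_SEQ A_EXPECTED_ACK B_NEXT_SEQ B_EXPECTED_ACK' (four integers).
After event 0: A_seq=194 A_ack=7000 B_seq=7000 B_ack=194
After event 1: A_seq=194 A_ack=7179 B_seq=7179 B_ack=194
After event 2: A_seq=194 A_ack=7179 B_seq=7267 B_ack=194
After event 3: A_seq=194 A_ack=7179 B_seq=7367 B_ack=194

194 7179 7367 194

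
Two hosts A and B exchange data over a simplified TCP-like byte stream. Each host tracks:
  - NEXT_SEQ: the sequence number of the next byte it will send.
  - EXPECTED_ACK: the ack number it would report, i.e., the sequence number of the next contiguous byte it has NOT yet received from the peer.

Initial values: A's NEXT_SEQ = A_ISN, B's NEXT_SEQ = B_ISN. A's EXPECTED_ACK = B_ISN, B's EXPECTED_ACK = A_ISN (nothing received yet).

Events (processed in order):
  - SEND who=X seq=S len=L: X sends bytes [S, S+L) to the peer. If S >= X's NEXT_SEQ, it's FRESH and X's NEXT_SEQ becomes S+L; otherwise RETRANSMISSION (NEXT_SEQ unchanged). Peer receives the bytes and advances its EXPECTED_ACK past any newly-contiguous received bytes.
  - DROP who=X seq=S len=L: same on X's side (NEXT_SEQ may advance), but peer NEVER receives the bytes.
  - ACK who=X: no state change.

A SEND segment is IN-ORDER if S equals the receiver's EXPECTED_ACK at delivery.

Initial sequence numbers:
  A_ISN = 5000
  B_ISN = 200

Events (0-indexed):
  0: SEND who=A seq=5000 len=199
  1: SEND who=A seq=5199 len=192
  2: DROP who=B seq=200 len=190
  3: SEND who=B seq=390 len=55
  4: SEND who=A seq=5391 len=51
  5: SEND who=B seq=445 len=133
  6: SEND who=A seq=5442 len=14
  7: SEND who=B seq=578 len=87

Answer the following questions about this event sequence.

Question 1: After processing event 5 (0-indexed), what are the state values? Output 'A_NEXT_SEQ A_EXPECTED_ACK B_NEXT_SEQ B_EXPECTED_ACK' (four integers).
After event 0: A_seq=5199 A_ack=200 B_seq=200 B_ack=5199
After event 1: A_seq=5391 A_ack=200 B_seq=200 B_ack=5391
After event 2: A_seq=5391 A_ack=200 B_seq=390 B_ack=5391
After event 3: A_seq=5391 A_ack=200 B_seq=445 B_ack=5391
After event 4: A_seq=5442 A_ack=200 B_seq=445 B_ack=5442
After event 5: A_seq=5442 A_ack=200 B_seq=578 B_ack=5442

5442 200 578 5442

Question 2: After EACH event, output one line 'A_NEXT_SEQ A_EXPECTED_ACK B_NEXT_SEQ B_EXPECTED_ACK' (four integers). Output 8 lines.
5199 200 200 5199
5391 200 200 5391
5391 200 390 5391
5391 200 445 5391
5442 200 445 5442
5442 200 578 5442
5456 200 578 5456
5456 200 665 5456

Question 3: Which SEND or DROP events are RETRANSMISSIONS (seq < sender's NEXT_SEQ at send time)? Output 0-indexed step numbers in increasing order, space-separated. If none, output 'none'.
Answer: none

Derivation:
Step 0: SEND seq=5000 -> fresh
Step 1: SEND seq=5199 -> fresh
Step 2: DROP seq=200 -> fresh
Step 3: SEND seq=390 -> fresh
Step 4: SEND seq=5391 -> fresh
Step 5: SEND seq=445 -> fresh
Step 6: SEND seq=5442 -> fresh
Step 7: SEND seq=578 -> fresh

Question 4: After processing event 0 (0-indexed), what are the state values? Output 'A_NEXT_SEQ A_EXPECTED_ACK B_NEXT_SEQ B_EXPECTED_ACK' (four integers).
After event 0: A_seq=5199 A_ack=200 B_seq=200 B_ack=5199

5199 200 200 5199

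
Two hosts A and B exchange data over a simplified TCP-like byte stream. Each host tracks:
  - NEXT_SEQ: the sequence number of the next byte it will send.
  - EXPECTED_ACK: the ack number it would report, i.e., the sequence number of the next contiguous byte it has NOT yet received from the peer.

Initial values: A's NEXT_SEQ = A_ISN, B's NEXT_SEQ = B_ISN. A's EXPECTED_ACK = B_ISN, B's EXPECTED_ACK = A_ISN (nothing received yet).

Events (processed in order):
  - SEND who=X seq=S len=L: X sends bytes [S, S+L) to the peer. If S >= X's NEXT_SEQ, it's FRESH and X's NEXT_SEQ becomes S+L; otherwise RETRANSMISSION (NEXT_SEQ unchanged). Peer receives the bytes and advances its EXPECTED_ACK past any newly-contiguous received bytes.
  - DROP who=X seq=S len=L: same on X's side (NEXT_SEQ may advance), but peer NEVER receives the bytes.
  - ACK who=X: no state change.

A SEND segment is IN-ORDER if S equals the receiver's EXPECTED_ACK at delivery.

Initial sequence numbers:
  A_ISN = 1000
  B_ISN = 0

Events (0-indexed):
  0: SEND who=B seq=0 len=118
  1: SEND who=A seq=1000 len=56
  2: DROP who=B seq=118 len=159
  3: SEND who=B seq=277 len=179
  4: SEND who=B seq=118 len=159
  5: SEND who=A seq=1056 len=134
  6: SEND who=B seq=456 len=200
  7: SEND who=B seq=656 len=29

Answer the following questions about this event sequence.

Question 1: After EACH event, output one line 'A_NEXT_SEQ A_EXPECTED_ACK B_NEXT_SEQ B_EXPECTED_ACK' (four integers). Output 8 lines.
1000 118 118 1000
1056 118 118 1056
1056 118 277 1056
1056 118 456 1056
1056 456 456 1056
1190 456 456 1190
1190 656 656 1190
1190 685 685 1190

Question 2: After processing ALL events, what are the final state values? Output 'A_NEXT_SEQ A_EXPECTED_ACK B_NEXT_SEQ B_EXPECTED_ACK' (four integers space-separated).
Answer: 1190 685 685 1190

Derivation:
After event 0: A_seq=1000 A_ack=118 B_seq=118 B_ack=1000
After event 1: A_seq=1056 A_ack=118 B_seq=118 B_ack=1056
After event 2: A_seq=1056 A_ack=118 B_seq=277 B_ack=1056
After event 3: A_seq=1056 A_ack=118 B_seq=456 B_ack=1056
After event 4: A_seq=1056 A_ack=456 B_seq=456 B_ack=1056
After event 5: A_seq=1190 A_ack=456 B_seq=456 B_ack=1190
After event 6: A_seq=1190 A_ack=656 B_seq=656 B_ack=1190
After event 7: A_seq=1190 A_ack=685 B_seq=685 B_ack=1190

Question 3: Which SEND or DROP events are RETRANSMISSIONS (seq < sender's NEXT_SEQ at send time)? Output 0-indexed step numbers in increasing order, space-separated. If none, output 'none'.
Step 0: SEND seq=0 -> fresh
Step 1: SEND seq=1000 -> fresh
Step 2: DROP seq=118 -> fresh
Step 3: SEND seq=277 -> fresh
Step 4: SEND seq=118 -> retransmit
Step 5: SEND seq=1056 -> fresh
Step 6: SEND seq=456 -> fresh
Step 7: SEND seq=656 -> fresh

Answer: 4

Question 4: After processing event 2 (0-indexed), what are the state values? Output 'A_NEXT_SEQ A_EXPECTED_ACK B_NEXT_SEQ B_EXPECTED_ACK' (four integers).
After event 0: A_seq=1000 A_ack=118 B_seq=118 B_ack=1000
After event 1: A_seq=1056 A_ack=118 B_seq=118 B_ack=1056
After event 2: A_seq=1056 A_ack=118 B_seq=277 B_ack=1056

1056 118 277 1056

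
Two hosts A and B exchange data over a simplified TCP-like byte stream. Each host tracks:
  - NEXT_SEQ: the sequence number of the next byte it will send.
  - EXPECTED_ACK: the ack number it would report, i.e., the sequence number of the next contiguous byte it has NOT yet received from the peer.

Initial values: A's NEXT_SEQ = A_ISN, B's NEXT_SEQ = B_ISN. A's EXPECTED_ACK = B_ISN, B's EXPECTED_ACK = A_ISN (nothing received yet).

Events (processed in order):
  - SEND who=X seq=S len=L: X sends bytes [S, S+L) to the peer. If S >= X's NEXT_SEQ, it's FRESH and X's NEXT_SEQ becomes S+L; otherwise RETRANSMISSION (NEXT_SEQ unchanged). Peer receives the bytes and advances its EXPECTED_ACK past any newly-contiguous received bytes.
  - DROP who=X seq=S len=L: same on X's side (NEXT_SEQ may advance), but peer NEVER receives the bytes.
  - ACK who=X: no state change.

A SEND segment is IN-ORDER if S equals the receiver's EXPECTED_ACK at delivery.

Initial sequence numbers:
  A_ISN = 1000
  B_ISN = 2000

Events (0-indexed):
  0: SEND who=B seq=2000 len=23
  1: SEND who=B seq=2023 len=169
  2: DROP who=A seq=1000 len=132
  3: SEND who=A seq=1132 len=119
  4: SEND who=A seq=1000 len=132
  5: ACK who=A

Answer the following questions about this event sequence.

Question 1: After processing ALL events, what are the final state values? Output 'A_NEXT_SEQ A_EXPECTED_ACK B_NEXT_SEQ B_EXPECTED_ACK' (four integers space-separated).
After event 0: A_seq=1000 A_ack=2023 B_seq=2023 B_ack=1000
After event 1: A_seq=1000 A_ack=2192 B_seq=2192 B_ack=1000
After event 2: A_seq=1132 A_ack=2192 B_seq=2192 B_ack=1000
After event 3: A_seq=1251 A_ack=2192 B_seq=2192 B_ack=1000
After event 4: A_seq=1251 A_ack=2192 B_seq=2192 B_ack=1251
After event 5: A_seq=1251 A_ack=2192 B_seq=2192 B_ack=1251

Answer: 1251 2192 2192 1251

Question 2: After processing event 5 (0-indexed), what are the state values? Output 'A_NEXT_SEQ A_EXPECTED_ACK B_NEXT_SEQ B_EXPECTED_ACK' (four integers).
After event 0: A_seq=1000 A_ack=2023 B_seq=2023 B_ack=1000
After event 1: A_seq=1000 A_ack=2192 B_seq=2192 B_ack=1000
After event 2: A_seq=1132 A_ack=2192 B_seq=2192 B_ack=1000
After event 3: A_seq=1251 A_ack=2192 B_seq=2192 B_ack=1000
After event 4: A_seq=1251 A_ack=2192 B_seq=2192 B_ack=1251
After event 5: A_seq=1251 A_ack=2192 B_seq=2192 B_ack=1251

1251 2192 2192 1251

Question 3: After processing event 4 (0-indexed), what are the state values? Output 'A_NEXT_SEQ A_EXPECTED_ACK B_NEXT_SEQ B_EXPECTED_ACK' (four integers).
After event 0: A_seq=1000 A_ack=2023 B_seq=2023 B_ack=1000
After event 1: A_seq=1000 A_ack=2192 B_seq=2192 B_ack=1000
After event 2: A_seq=1132 A_ack=2192 B_seq=2192 B_ack=1000
After event 3: A_seq=1251 A_ack=2192 B_seq=2192 B_ack=1000
After event 4: A_seq=1251 A_ack=2192 B_seq=2192 B_ack=1251

1251 2192 2192 1251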